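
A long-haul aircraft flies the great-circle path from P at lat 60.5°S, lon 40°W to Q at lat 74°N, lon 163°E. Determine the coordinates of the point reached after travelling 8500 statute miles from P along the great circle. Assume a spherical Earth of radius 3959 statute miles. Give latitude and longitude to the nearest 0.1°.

≈ lat 58.7°N, lon 79.2°W

Write both endpoints as unit vectors p₁, p₂ with components (cos φ cos λ, cos φ sin λ, sin φ).
The central angle between the endpoints is δ = arccos(p₁·p₂) ≈ 2.863 rad (164.1°). The total great-circle distance is δ·R ≈ 2.863 × 3959 ≈ 11337 mi, so the target fraction is f = 8500/11337 ≈ 0.750.
Interpolate at f ≈ 0.750 with slerp weights a = sin((1−f)δ)/sin δ ≈ 2.392, b = sin(fδ)/sin δ ≈ 3.054.
p = a·p₁ + b·p₂ ≈ (0.097, -0.511, 0.854); φ = arcsin(p_z) ≈ 58.65°, λ = atan2(p_y, p_x) ≈ -79.22°.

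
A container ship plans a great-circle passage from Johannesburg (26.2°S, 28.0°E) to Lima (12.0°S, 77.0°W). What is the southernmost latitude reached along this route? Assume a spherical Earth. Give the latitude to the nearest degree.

The great circle lies in the plane with unit normal n̂ = (p₁ × p₂)/|p₁ × p₂|.
Here n̂_z ≈ -0.856; the vertex latitude is φ_max = arccos|n̂_z| ≈ 31.2°.
Check via Clairaut: cos φ_max = |cos φ₁| · sin C = cos(26.2°)·sin(107.5°) ≈ 0.856, again giving ≈ 31.2°.

≈ 31°S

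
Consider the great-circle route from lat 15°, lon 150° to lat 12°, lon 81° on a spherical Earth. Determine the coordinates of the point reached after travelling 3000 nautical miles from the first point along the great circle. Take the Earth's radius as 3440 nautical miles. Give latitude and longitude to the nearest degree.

Convert each endpoint to a unit vector on the sphere (x = cos φ cos λ, y = cos φ sin λ, z = sin φ).
The central angle between the endpoints is δ = arccos(p₁·p₂) ≈ 1.168 rad (66.9°). The total great-circle distance is δ·R ≈ 1.168 × 3440 ≈ 4016 nmi, so the target fraction is f = 3000/4016 ≈ 0.747.
Interpolate at f ≈ 0.747 with slerp weights a = sin((1−f)δ)/sin δ ≈ 0.317, b = sin(fδ)/sin δ ≈ 0.832.
p = a·p₁ + b·p₂ ≈ (-0.137, 0.957, 0.255); φ = arcsin(p_z) ≈ 14.77°, λ = atan2(p_y, p_x) ≈ 98.17°.

≈ lat 15°, lon 98°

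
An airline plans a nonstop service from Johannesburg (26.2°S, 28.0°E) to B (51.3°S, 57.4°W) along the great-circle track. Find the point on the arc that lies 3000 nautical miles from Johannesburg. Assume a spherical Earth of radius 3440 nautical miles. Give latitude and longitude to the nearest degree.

≈ (52°S, 30°W)

Convert each endpoint to a unit vector on the sphere (x = cos φ cos λ, y = cos φ sin λ, z = sin φ).
The central angle between the endpoints is δ = arccos(p₁·p₂) ≈ 1.171 rad (67.1°). The total great-circle distance is δ·R ≈ 1.171 × 3440 ≈ 4027 nmi, so the target fraction is f = 3000/4027 ≈ 0.745.
Interpolate at f ≈ 0.745 with slerp weights a = sin((1−f)δ)/sin δ ≈ 0.319, b = sin(fδ)/sin δ ≈ 0.831.
p = a·p₁ + b·p₂ ≈ (0.533, -0.303, -0.790); φ = arcsin(p_z) ≈ -52.17°, λ = atan2(p_y, p_x) ≈ -29.64°.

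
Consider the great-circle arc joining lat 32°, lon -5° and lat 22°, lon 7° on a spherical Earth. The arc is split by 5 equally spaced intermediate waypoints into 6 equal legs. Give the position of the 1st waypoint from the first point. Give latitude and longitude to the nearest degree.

≈ lat 30°, lon -3°

The haversine formula gives a central angle δ ≈ 0.255 rad (14.6°) between the endpoints.
Interpolate at f = 1/6 with slerp weights a = sin((1−f)δ)/sin δ ≈ 0.836, b = sin(fδ)/sin δ ≈ 0.168.
p = a·p₁ + b·p₂ ≈ (0.861, -0.043, 0.506); φ = arcsin(p_z) ≈ 30.41°, λ = atan2(p_y, p_x) ≈ -2.84°.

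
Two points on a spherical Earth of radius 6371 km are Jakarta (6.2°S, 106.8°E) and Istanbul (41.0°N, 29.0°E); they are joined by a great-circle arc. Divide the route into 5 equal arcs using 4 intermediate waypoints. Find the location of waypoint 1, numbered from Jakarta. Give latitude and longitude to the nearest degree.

≈ (5°N, 94°E)

Write both endpoints as unit vectors p₁, p₂ with components (cos φ cos λ, cos φ sin λ, sin φ).
The central angle between the endpoints is δ = arccos(p₁·p₂) ≈ 1.483 rad (85.0°).
Interpolate at f = 1/5 with slerp weights a = sin((1−f)δ)/sin δ ≈ 0.931, b = sin(fδ)/sin δ ≈ 0.293.
p = a·p₁ + b·p₂ ≈ (-0.074, 0.993, 0.092); φ = arcsin(p_z) ≈ 5.28°, λ = atan2(p_y, p_x) ≈ 94.25°.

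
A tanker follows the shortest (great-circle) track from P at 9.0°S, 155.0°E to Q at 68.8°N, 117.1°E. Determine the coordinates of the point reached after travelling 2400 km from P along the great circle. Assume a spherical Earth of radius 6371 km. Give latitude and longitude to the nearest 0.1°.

≈ 12.0°N, 150.2°E

Write both endpoints as unit vectors p₁, p₂ with components (cos φ cos λ, cos φ sin λ, sin φ).
The central angle between the endpoints is δ = arccos(p₁·p₂) ≈ 1.434 rad (82.2°). The total great-circle distance is δ·R ≈ 1.434 × 6371 ≈ 9138 km, so the target fraction is f = 2400/9138 ≈ 0.263.
Interpolate at f ≈ 0.263 with slerp weights a = sin((1−f)δ)/sin δ ≈ 0.879, b = sin(fδ)/sin δ ≈ 0.371.
p = a·p₁ + b·p₂ ≈ (-0.848, 0.487, 0.209); φ = arcsin(p_z) ≈ 12.04°, λ = atan2(p_y, p_x) ≈ 150.16°.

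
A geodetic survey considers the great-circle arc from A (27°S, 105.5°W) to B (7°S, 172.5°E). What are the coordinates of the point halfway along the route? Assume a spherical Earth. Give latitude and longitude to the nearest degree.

≈ (22°S, 149°W)

The haversine formula gives a central angle δ ≈ 1.391 rad (79.7°) between the endpoints.
Interpolate at f = 1/2 with slerp weights a = sin((1−f)δ)/sin δ ≈ 0.651, b = sin(fδ)/sin δ ≈ 0.651.
p = a·p₁ + b·p₂ ≈ (-0.796, -0.475, -0.375); φ = arcsin(p_z) ≈ -22.03°, λ = atan2(p_y, p_x) ≈ -149.18°.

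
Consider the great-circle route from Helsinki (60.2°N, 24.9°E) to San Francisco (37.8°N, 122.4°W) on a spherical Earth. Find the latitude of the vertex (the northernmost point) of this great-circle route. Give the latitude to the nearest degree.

The great circle lies in the plane with unit normal n̂ = (p₁ × p₂)/|p₁ × p₂|.
Here n̂_z ≈ -0.217; the vertex latitude is φ_max = arccos|n̂_z| ≈ 77.5°.
Check via Clairaut: cos φ_max = |cos φ₁| · sin C = cos(60.2°)·sin(25.8°) ≈ 0.217, again giving ≈ 77.5°.

≈ 77°N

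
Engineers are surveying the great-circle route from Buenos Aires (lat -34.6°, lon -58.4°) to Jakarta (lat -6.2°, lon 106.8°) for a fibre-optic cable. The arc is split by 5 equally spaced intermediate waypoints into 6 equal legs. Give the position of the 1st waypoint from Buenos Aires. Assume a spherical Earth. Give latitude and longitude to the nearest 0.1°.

Write both endpoints as unit vectors p₁, p₂ with components (cos φ cos λ, cos φ sin λ, sin φ).
The central angle between the endpoints is δ = arccos(p₁·p₂) ≈ 2.389 rad (136.9°).
Interpolate at f = 1/6 with slerp weights a = sin((1−f)δ)/sin δ ≈ 1.336, b = sin(fδ)/sin δ ≈ 0.567.
p = a·p₁ + b·p₂ ≈ (0.413, -0.397, -0.820); φ = arcsin(p_z) ≈ -55.06°, λ = atan2(p_y, p_x) ≈ -43.84°.

≈ lat -55.1°, lon -43.8°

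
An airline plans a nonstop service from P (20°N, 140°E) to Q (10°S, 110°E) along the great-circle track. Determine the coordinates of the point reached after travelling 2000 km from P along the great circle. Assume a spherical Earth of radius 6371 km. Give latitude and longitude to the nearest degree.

The haversine formula gives a central angle δ ≈ 0.735 rad (42.1°) between the endpoints. The total great-circle distance is δ·R ≈ 0.735 × 6371 ≈ 4681 km, so the target fraction is f = 2000/4681 ≈ 0.427.
Interpolate at f ≈ 0.427 with slerp weights a = sin((1−f)δ)/sin δ ≈ 0.609, b = sin(fδ)/sin δ ≈ 0.461.
p = a·p₁ + b·p₂ ≈ (-0.594, 0.794, 0.128); φ = arcsin(p_z) ≈ 7.38°, λ = atan2(p_y, p_x) ≈ 126.78°.

≈ (7°N, 127°E)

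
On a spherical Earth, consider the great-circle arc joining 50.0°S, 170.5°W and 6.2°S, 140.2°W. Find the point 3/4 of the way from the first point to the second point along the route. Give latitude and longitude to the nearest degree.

Convert each endpoint to a unit vector on the sphere (x = cos φ cos λ, y = cos φ sin λ, z = sin φ).
The central angle between the endpoints is δ = arccos(p₁·p₂) ≈ 0.883 rad (50.6°).
Interpolate at f = 3/4 with slerp weights a = sin((1−f)δ)/sin δ ≈ 0.283, b = sin(fδ)/sin δ ≈ 0.796.
p = a·p₁ + b·p₂ ≈ (-0.788, -0.537, -0.303); φ = arcsin(p_z) ≈ -17.64°, λ = atan2(p_y, p_x) ≈ -145.74°.

≈ 18°S, 146°W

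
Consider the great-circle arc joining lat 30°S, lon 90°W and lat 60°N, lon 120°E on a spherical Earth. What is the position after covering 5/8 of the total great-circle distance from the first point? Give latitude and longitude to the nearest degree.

≈ lat 52°N, lon 133°W

Convert each endpoint to a unit vector on the sphere (x = cos φ cos λ, y = cos φ sin λ, z = sin φ).
The central angle between the endpoints is δ = arccos(p₁·p₂) ≈ 2.512 rad (143.9°).
Interpolate at f = 5/8 with slerp weights a = sin((1−f)δ)/sin δ ≈ 1.373, b = sin(fδ)/sin δ ≈ 1.697.
p = a·p₁ + b·p₂ ≈ (-0.424, -0.454, 0.784); φ = arcsin(p_z) ≈ 51.60°, λ = atan2(p_y, p_x) ≈ -133.09°.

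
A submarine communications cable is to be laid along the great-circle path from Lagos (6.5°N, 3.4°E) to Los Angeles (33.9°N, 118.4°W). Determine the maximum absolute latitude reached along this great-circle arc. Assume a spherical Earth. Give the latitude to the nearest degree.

≈ 41°N

The great circle lies in the plane with unit normal n̂ = (p₁ × p₂)/|p₁ × p₂|.
Here n̂_z ≈ -0.755; the vertex latitude is φ_max = arccos|n̂_z| ≈ 41.0°.
Check via Clairaut: cos φ_max = |cos φ₁| · sin C = cos(6.5°)·sin(49.4°) ≈ 0.755, again giving ≈ 41.0°.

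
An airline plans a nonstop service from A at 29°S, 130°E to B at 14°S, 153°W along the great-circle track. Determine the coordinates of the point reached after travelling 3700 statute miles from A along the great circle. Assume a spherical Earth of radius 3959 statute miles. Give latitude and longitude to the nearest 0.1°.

Write both endpoints as unit vectors p₁, p₂ with components (cos φ cos λ, cos φ sin λ, sin φ).
The central angle between the endpoints is δ = arccos(p₁·p₂) ≈ 1.258 rad (72.0°). The total great-circle distance is δ·R ≈ 1.258 × 3959 ≈ 4978 mi, so the target fraction is f = 3700/4978 ≈ 0.743.
Interpolate at f ≈ 0.743 with slerp weights a = sin((1−f)δ)/sin δ ≈ 0.334, b = sin(fδ)/sin δ ≈ 0.846.
p = a·p₁ + b·p₂ ≈ (-0.919, -0.149, -0.366); φ = arcsin(p_z) ≈ -21.49°, λ = atan2(p_y, p_x) ≈ -170.79°.

≈ 21.5°S, 170.8°W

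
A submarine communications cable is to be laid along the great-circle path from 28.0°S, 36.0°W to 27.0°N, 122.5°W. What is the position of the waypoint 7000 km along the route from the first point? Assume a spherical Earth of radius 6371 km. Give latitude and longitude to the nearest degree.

From cos δ = sin φ₁ sin φ₂ + cos φ₁ cos φ₂ cos Δλ, the central angle is δ ≈ 1.737 rad (99.5°). The total great-circle distance is δ·R ≈ 1.737 × 6371 ≈ 11064 km, so the target fraction is f = 7000/11064 ≈ 0.633.
Interpolate at f ≈ 0.633 with slerp weights a = sin((1−f)δ)/sin δ ≈ 0.604, b = sin(fδ)/sin δ ≈ 0.903.
p = a·p₁ + b·p₂ ≈ (-0.001, -0.992, 0.126); φ = arcsin(p_z) ≈ 7.27°, λ = atan2(p_y, p_x) ≈ -90.06°.

≈ 7°N, 90°W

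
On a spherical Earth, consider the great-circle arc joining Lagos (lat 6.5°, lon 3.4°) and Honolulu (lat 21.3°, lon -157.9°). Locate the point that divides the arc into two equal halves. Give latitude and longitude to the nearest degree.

Write both endpoints as unit vectors p₁, p₂ with components (cos φ cos λ, cos φ sin λ, sin φ).
The central angle between the endpoints is δ = arccos(p₁·p₂) ≈ 2.560 rad (146.7°).
Interpolate at f = 1/2 with slerp weights a = sin((1−f)δ)/sin δ ≈ 1.745, b = sin(fδ)/sin δ ≈ 1.745.
p = a·p₁ + b·p₂ ≈ (0.224, -0.509, 0.831); φ = arcsin(p_z) ≈ 56.22°, λ = atan2(p_y, p_x) ≈ -66.20°.

≈ lat 56°, lon -66°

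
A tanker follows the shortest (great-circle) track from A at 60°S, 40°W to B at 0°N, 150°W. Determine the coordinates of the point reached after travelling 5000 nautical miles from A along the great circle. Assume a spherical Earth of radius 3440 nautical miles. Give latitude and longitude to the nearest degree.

≈ 15°S, 142°W

From cos δ = sin φ₁ sin φ₂ + cos φ₁ cos φ₂ cos Δλ, the central angle is δ ≈ 1.743 rad (99.8°). The total great-circle distance is δ·R ≈ 1.743 × 3440 ≈ 5995 nmi, so the target fraction is f = 5000/5995 ≈ 0.834.
Interpolate at f ≈ 0.834 with slerp weights a = sin((1−f)δ)/sin δ ≈ 0.289, b = sin(fδ)/sin δ ≈ 1.008.
p = a·p₁ + b·p₂ ≈ (-0.762, -0.597, -0.251); φ = arcsin(p_z) ≈ -14.52°, λ = atan2(p_y, p_x) ≈ -141.93°.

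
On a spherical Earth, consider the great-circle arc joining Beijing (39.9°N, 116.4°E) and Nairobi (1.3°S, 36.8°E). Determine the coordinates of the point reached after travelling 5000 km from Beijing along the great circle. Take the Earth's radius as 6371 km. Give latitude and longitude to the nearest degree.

Convert each endpoint to a unit vector on the sphere (x = cos φ cos λ, y = cos φ sin λ, z = sin φ).
The central angle between the endpoints is δ = arccos(p₁·p₂) ≈ 1.447 rad (82.9°). The total great-circle distance is δ·R ≈ 1.447 × 6371 ≈ 9216 km, so the target fraction is f = 5000/9216 ≈ 0.543.
Interpolate at f ≈ 0.543 with slerp weights a = sin((1−f)δ)/sin δ ≈ 0.619, b = sin(fδ)/sin δ ≈ 0.712.
p = a·p₁ + b·p₂ ≈ (0.359, 0.852, 0.381); φ = arcsin(p_z) ≈ 22.40°, λ = atan2(p_y, p_x) ≈ 67.16°.

≈ (22°N, 67°E)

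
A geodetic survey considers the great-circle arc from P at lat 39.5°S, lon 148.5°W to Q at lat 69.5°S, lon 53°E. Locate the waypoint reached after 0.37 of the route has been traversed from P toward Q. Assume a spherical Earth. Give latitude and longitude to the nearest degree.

≈ lat 65°S, lon 157°W

From cos δ = sin φ₁ sin φ₂ + cos φ₁ cos φ₂ cos Δλ, the central angle is δ ≈ 1.219 rad (69.9°).
Interpolate at f = 0.37 with slerp weights a = sin((1−f)δ)/sin δ ≈ 0.740, b = sin(fδ)/sin δ ≈ 0.464.
p = a·p₁ + b·p₂ ≈ (-0.389, -0.168, -0.906); φ = arcsin(p_z) ≈ -64.92°, λ = atan2(p_y, p_x) ≈ -156.58°.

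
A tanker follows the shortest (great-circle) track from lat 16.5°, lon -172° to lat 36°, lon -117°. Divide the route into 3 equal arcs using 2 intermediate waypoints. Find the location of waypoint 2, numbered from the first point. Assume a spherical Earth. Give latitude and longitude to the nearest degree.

≈ lat 32°, lon -138°

Convert each endpoint to a unit vector on the sphere (x = cos φ cos λ, y = cos φ sin λ, z = sin φ).
The central angle between the endpoints is δ = arccos(p₁·p₂) ≈ 0.912 rad (52.3°).
Interpolate at f = 2/3 with slerp weights a = sin((1−f)δ)/sin δ ≈ 0.379, b = sin(fδ)/sin δ ≈ 0.722.
p = a·p₁ + b·p₂ ≈ (-0.625, -0.571, 0.532); φ = arcsin(p_z) ≈ 32.15°, λ = atan2(p_y, p_x) ≈ -137.56°.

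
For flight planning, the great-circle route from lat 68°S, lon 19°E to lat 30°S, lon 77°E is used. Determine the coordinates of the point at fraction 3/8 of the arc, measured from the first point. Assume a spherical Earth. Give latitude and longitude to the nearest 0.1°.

From cos δ = sin φ₁ sin φ₂ + cos φ₁ cos φ₂ cos Δλ, the central angle is δ ≈ 0.882 rad (50.5°).
Interpolate at f = 3/8 with slerp weights a = sin((1−f)δ)/sin δ ≈ 0.678, b = sin(fδ)/sin δ ≈ 0.421.
p = a·p₁ + b·p₂ ≈ (0.322, 0.438, -0.839); φ = arcsin(p_z) ≈ -57.07°, λ = atan2(p_y, p_x) ≈ 53.64°.

≈ lat 57.1°S, lon 53.6°E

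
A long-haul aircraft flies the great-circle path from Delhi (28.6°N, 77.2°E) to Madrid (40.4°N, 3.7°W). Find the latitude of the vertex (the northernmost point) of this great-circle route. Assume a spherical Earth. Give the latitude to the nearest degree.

The great circle lies in the plane with unit normal n̂ = (p₁ × p₂)/|p₁ × p₂|.
Here n̂_z ≈ -0.726; the vertex latitude is φ_max = arccos|n̂_z| ≈ 43.4°.
Check via Clairaut: cos φ_max = |cos φ₁| · sin C = cos(28.6°)·sin(55.8°) ≈ 0.726, again giving ≈ 43.4°.

≈ 43°N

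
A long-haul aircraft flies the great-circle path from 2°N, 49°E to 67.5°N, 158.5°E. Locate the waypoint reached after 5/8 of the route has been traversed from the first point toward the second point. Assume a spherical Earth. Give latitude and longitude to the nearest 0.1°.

≈ 55.2°N, 82.3°E

From cos δ = sin φ₁ sin φ₂ + cos φ₁ cos φ₂ cos Δλ, the central angle is δ ≈ 1.666 rad (95.5°).
Interpolate at f = 5/8 with slerp weights a = sin((1−f)δ)/sin δ ≈ 0.588, b = sin(fδ)/sin δ ≈ 0.867.
p = a·p₁ + b·p₂ ≈ (0.077, 0.565, 0.822); φ = arcsin(p_z) ≈ 55.25°, λ = atan2(p_y, p_x) ≈ 82.28°.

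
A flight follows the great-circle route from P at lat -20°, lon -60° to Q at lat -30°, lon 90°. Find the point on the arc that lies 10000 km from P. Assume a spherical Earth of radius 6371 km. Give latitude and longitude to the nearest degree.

Write both endpoints as unit vectors p₁, p₂ with components (cos φ cos λ, cos φ sin λ, sin φ).
The central angle between the endpoints is δ = arccos(p₁·p₂) ≈ 2.134 rad (122.3°). The total great-circle distance is δ·R ≈ 2.134 × 6371 ≈ 13595 km, so the target fraction is f = 10000/13595 ≈ 0.736.
Interpolate at f ≈ 0.736 with slerp weights a = sin((1−f)δ)/sin δ ≈ 0.632, b = sin(fδ)/sin δ ≈ 1.183.
p = a·p₁ + b·p₂ ≈ (0.297, 0.509, -0.808); φ = arcsin(p_z) ≈ -53.86°, λ = atan2(p_y, p_x) ≈ 59.75°.

≈ lat -54°, lon 60°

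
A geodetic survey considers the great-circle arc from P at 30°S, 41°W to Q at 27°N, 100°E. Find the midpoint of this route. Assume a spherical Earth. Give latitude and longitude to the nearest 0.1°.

≈ 4.5°S, 31.8°E

From cos δ = sin φ₁ sin φ₂ + cos φ₁ cos φ₂ cos Δλ, the central angle is δ ≈ 2.544 rad (145.8°).
Interpolate at f = 1/2 with slerp weights a = sin((1−f)δ)/sin δ ≈ 1.698, b = sin(fδ)/sin δ ≈ 1.698.
p = a·p₁ + b·p₂ ≈ (0.847, 0.525, -0.078); φ = arcsin(p_z) ≈ -4.48°, λ = atan2(p_y, p_x) ≈ 31.80°.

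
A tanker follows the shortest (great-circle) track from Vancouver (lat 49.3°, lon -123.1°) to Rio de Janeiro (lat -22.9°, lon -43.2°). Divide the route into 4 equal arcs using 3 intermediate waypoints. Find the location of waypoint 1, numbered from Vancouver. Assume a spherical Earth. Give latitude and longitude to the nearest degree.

The haversine formula gives a central angle δ ≈ 1.762 rad (100.9°) between the endpoints.
Interpolate at f = 1/4 with slerp weights a = sin((1−f)δ)/sin δ ≈ 0.987, b = sin(fδ)/sin δ ≈ 0.434.
p = a·p₁ + b·p₂ ≈ (-0.060, -0.813, 0.579); φ = arcsin(p_z) ≈ 35.40°, λ = atan2(p_y, p_x) ≈ -94.21°.

≈ lat 35°, lon -94°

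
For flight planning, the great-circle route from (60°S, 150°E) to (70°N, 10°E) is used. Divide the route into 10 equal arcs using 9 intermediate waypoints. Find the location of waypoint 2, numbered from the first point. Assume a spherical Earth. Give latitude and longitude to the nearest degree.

≈ (32°S, 125°E)

Convert each endpoint to a unit vector on the sphere (x = cos φ cos λ, y = cos φ sin λ, z = sin φ).
The central angle between the endpoints is δ = arccos(p₁·p₂) ≈ 2.808 rad (160.9°).
Interpolate at f = 2/10 with slerp weights a = sin((1−f)δ)/sin δ ≈ 2.382, b = sin(fδ)/sin δ ≈ 1.625.
p = a·p₁ + b·p₂ ≈ (-0.484, 0.692, -0.536); φ = arcsin(p_z) ≈ -32.39°, λ = atan2(p_y, p_x) ≈ 124.97°.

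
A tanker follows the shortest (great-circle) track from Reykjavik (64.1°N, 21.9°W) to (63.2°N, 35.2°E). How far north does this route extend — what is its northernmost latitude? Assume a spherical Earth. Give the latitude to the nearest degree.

≈ 67°N

The great circle lies in the plane with unit normal n̂ = (p₁ × p₂)/|p₁ × p₂|.
Here n̂_z ≈ +0.399; the vertex latitude is φ_max = arccos|n̂_z| ≈ 66.5°.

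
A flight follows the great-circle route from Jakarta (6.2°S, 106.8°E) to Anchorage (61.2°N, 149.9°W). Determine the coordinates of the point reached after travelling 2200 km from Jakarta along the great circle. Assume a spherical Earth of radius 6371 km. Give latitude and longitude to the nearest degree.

The haversine formula gives a central angle δ ≈ 1.777 rad (101.8°) between the endpoints. The total great-circle distance is δ·R ≈ 1.777 × 6371 ≈ 11322 km, so the target fraction is f = 2200/11322 ≈ 0.194.
Interpolate at f ≈ 0.194 with slerp weights a = sin((1−f)δ)/sin δ ≈ 1.012, b = sin(fδ)/sin δ ≈ 0.346.
p = a·p₁ + b·p₂ ≈ (-0.435, 0.879, 0.194); φ = arcsin(p_z) ≈ 11.17°, λ = atan2(p_y, p_x) ≈ 116.31°.

≈ (11°N, 116°E)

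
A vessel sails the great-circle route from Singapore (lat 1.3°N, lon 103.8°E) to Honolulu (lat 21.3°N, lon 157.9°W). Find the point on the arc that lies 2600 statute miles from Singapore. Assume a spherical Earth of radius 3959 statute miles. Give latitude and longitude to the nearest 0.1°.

≈ lat 14.1°N, lon 139.6°E

Write both endpoints as unit vectors p₁, p₂ with components (cos φ cos λ, cos φ sin λ, sin φ).
The central angle between the endpoints is δ = arccos(p₁·p₂) ≈ 1.697 rad (97.3°). The total great-circle distance is δ·R ≈ 1.697 × 3959 ≈ 6720 mi, so the target fraction is f = 2600/6720 ≈ 0.387.
Interpolate at f ≈ 0.387 with slerp weights a = sin((1−f)δ)/sin δ ≈ 0.870, b = sin(fδ)/sin δ ≈ 0.615.
p = a·p₁ + b·p₂ ≈ (-0.739, 0.629, 0.243); φ = arcsin(p_z) ≈ 14.08°, λ = atan2(p_y, p_x) ≈ 139.60°.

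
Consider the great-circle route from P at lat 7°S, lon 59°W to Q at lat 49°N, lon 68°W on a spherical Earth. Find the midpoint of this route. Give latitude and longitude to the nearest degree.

≈ lat 21°N, lon 63°W

Convert each endpoint to a unit vector on the sphere (x = cos φ cos λ, y = cos φ sin λ, z = sin φ).
The central angle between the endpoints is δ = arccos(p₁·p₂) ≈ 0.987 rad (56.6°).
Interpolate at f = 1/2 with slerp weights a = sin((1−f)δ)/sin δ ≈ 0.568, b = sin(fδ)/sin δ ≈ 0.568.
p = a·p₁ + b·p₂ ≈ (0.430, -0.828, 0.359); φ = arcsin(p_z) ≈ 21.06°, λ = atan2(p_y, p_x) ≈ -62.58°.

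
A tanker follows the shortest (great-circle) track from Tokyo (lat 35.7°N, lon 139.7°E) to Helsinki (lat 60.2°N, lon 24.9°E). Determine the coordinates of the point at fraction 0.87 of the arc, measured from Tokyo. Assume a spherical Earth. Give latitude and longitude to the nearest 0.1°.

≈ lat 64.9°N, lon 42.0°E

The haversine formula gives a central angle δ ≈ 1.227 rad (70.3°) between the endpoints.
Interpolate at f = 0.87 with slerp weights a = sin((1−f)δ)/sin δ ≈ 0.169, b = sin(fδ)/sin δ ≈ 0.930.
p = a·p₁ + b·p₂ ≈ (0.315, 0.283, 0.906); φ = arcsin(p_z) ≈ 64.94°, λ = atan2(p_y, p_x) ≈ 41.97°.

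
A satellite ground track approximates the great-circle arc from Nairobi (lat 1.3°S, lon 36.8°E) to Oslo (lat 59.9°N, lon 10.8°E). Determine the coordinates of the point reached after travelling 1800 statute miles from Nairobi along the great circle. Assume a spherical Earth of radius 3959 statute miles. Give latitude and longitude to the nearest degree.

Convert each endpoint to a unit vector on the sphere (x = cos φ cos λ, y = cos φ sin λ, z = sin φ).
The central angle between the endpoints is δ = arccos(p₁·p₂) ≈ 1.125 rad (64.5°). The total great-circle distance is δ·R ≈ 1.125 × 3959 ≈ 4455 mi, so the target fraction is f = 1800/4455 ≈ 0.404.
Interpolate at f ≈ 0.404 with slerp weights a = sin((1−f)δ)/sin δ ≈ 0.689, b = sin(fδ)/sin δ ≈ 0.487.
p = a·p₁ + b·p₂ ≈ (0.791, 0.458, 0.405); φ = arcsin(p_z) ≈ 23.92°, λ = atan2(p_y, p_x) ≈ 30.08°.

≈ lat 24°N, lon 30°E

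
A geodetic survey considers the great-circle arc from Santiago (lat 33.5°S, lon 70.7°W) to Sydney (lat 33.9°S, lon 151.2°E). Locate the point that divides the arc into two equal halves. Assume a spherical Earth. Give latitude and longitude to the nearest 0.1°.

The haversine formula gives a central angle δ ≈ 1.780 rad (102.0°) between the endpoints.
Interpolate at f = 1/2 with slerp weights a = sin((1−f)δ)/sin δ ≈ 0.794, b = sin(fδ)/sin δ ≈ 0.794.
p = a·p₁ + b·p₂ ≈ (-0.359, -0.307, -0.881); φ = arcsin(p_z) ≈ -61.80°, λ = atan2(p_y, p_x) ≈ -139.40°.

≈ lat 61.8°S, lon 139.4°W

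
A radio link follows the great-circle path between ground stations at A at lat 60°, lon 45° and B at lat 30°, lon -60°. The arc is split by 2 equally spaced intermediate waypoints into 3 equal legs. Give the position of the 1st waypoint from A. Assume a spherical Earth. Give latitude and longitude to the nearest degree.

Write both endpoints as unit vectors p₁, p₂ with components (cos φ cos λ, cos φ sin λ, sin φ).
The central angle between the endpoints is δ = arccos(p₁·p₂) ≈ 1.244 rad (71.3°).
Interpolate at f = 1/3 with slerp weights a = sin((1−f)δ)/sin δ ≈ 0.779, b = sin(fδ)/sin δ ≈ 0.425.
p = a·p₁ + b·p₂ ≈ (0.460, -0.044, 0.887); φ = arcsin(p_z) ≈ 62.51°, λ = atan2(p_y, p_x) ≈ -5.44°.

≈ lat 63°, lon -5°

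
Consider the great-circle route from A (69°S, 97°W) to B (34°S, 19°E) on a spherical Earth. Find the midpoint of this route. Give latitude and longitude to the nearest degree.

Write both endpoints as unit vectors p₁, p₂ with components (cos φ cos λ, cos φ sin λ, sin φ).
The central angle between the endpoints is δ = arccos(p₁·p₂) ≈ 1.168 rad (66.9°).
Interpolate at f = 1/2 with slerp weights a = sin((1−f)δ)/sin δ ≈ 0.599, b = sin(fδ)/sin δ ≈ 0.599.
p = a·p₁ + b·p₂ ≈ (0.444, -0.051, -0.895); φ = arcsin(p_z) ≈ -63.47°, λ = atan2(p_y, p_x) ≈ -6.61°.

≈ (63°S, 7°W)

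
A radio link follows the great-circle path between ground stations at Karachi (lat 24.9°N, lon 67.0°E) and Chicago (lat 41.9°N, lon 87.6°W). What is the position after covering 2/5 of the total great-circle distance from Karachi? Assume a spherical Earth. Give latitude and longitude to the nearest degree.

≈ lat 63°N, lon 36°E

Write both endpoints as unit vectors p₁, p₂ with components (cos φ cos λ, cos φ sin λ, sin φ).
The central angle between the endpoints is δ = arccos(p₁·p₂) ≈ 1.906 rad (109.2°).
Interpolate at f = 2/5 with slerp weights a = sin((1−f)δ)/sin δ ≈ 0.964, b = sin(fδ)/sin δ ≈ 0.731.
p = a·p₁ + b·p₂ ≈ (0.364, 0.261, 0.894); φ = arcsin(p_z) ≈ 63.38°, λ = atan2(p_y, p_x) ≈ 35.60°.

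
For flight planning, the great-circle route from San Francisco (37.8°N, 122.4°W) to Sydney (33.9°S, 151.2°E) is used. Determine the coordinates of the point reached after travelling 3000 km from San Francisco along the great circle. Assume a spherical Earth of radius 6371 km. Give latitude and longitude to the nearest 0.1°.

The haversine formula gives a central angle δ ≈ 1.876 rad (107.5°) between the endpoints. The total great-circle distance is δ·R ≈ 1.876 × 6371 ≈ 11953 km, so the target fraction is f = 3000/11953 ≈ 0.251.
Interpolate at f ≈ 0.251 with slerp weights a = sin((1−f)δ)/sin δ ≈ 1.034, b = sin(fδ)/sin δ ≈ 0.476.
p = a·p₁ + b·p₂ ≈ (-0.784, -0.500, 0.369); φ = arcsin(p_z) ≈ 21.63°, λ = atan2(p_y, p_x) ≈ -147.48°.

≈ 21.6°N, 147.5°W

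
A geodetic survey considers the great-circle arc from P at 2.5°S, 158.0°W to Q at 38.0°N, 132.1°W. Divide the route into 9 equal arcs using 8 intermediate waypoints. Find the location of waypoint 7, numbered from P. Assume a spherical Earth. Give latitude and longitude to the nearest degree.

Write both endpoints as unit vectors p₁, p₂ with components (cos φ cos λ, cos φ sin λ, sin φ).
The central angle between the endpoints is δ = arccos(p₁·p₂) ≈ 0.821 rad (47.1°).
Interpolate at f = 7/9 with slerp weights a = sin((1−f)δ)/sin δ ≈ 0.248, b = sin(fδ)/sin δ ≈ 0.814.
p = a·p₁ + b·p₂ ≈ (-0.660, -0.569, 0.491); φ = arcsin(p_z) ≈ 29.38°, λ = atan2(p_y, p_x) ≈ -139.23°.

≈ 29°N, 139°W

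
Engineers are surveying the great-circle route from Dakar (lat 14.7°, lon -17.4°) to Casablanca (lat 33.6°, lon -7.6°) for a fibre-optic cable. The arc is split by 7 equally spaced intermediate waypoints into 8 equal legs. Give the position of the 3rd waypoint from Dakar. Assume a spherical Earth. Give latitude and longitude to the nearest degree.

≈ lat 22°, lon -14°

Convert each endpoint to a unit vector on the sphere (x = cos φ cos λ, y = cos φ sin λ, z = sin φ).
The central angle between the endpoints is δ = arccos(p₁·p₂) ≈ 0.364 rad (20.9°).
Interpolate at f = 3/8 with slerp weights a = sin((1−f)δ)/sin δ ≈ 0.634, b = sin(fδ)/sin δ ≈ 0.382.
p = a·p₁ + b·p₂ ≈ (0.900, -0.225, 0.372); φ = arcsin(p_z) ≈ 21.86°, λ = atan2(p_y, p_x) ≈ -14.05°.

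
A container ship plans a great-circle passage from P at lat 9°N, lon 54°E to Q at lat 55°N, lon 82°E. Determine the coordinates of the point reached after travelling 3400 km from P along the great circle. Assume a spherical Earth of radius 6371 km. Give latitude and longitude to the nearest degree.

≈ lat 37°N, lon 67°E

The haversine formula gives a central angle δ ≈ 0.891 rad (51.1°) between the endpoints. The total great-circle distance is δ·R ≈ 0.891 × 6371 ≈ 5679 km, so the target fraction is f = 3400/5679 ≈ 0.599.
Interpolate at f ≈ 0.599 with slerp weights a = sin((1−f)δ)/sin δ ≈ 0.450, b = sin(fδ)/sin δ ≈ 0.654.
p = a·p₁ + b·p₂ ≈ (0.313, 0.731, 0.606); φ = arcsin(p_z) ≈ 37.30°, λ = atan2(p_y, p_x) ≈ 66.79°.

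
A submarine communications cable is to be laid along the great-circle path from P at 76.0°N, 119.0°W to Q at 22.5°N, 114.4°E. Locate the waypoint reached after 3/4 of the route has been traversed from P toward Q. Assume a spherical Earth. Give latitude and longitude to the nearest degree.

Write both endpoints as unit vectors p₁, p₂ with components (cos φ cos λ, cos φ sin λ, sin φ).
The central angle between the endpoints is δ = arccos(p₁·p₂) ≈ 1.330 rad (76.2°).
Interpolate at f = 3/4 with slerp weights a = sin((1−f)δ)/sin δ ≈ 0.336, b = sin(fδ)/sin δ ≈ 0.865.
p = a·p₁ + b·p₂ ≈ (-0.370, 0.657, 0.657); φ = arcsin(p_z) ≈ 41.09°, λ = atan2(p_y, p_x) ≈ 119.37°.

≈ 41°N, 119°E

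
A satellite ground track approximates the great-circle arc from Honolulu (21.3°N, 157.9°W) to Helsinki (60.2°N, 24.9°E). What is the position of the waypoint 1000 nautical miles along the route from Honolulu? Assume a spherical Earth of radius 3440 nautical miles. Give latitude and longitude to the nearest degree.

≈ (38°N, 158°W)

Write both endpoints as unit vectors p₁, p₂ with components (cos φ cos λ, cos φ sin λ, sin φ).
The central angle between the endpoints is δ = arccos(p₁·p₂) ≈ 1.719 rad (98.5°). The total great-circle distance is δ·R ≈ 1.719 × 3440 ≈ 5912 nmi, so the target fraction is f = 1000/5912 ≈ 0.169.
Interpolate at f ≈ 0.169 with slerp weights a = sin((1−f)δ)/sin δ ≈ 1.001, b = sin(fδ)/sin δ ≈ 0.290.
p = a·p₁ + b·p₂ ≈ (-0.733, -0.290, 0.615); φ = arcsin(p_z) ≈ 37.95°, λ = atan2(p_y, p_x) ≈ -158.41°.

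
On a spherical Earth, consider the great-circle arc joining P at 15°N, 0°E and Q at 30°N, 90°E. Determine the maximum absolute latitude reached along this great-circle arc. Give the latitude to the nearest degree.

≈ 32°N

The great circle lies in the plane with unit normal n̂ = (p₁ × p₂)/|p₁ × p₂|.
Here n̂_z ≈ +0.844; the vertex latitude is φ_max = arccos|n̂_z| ≈ 32.5°.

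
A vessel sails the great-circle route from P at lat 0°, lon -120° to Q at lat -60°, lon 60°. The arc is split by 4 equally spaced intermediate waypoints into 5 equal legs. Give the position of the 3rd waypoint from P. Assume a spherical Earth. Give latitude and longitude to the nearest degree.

≈ lat -72°, lon -120°

Write both endpoints as unit vectors p₁, p₂ with components (cos φ cos λ, cos φ sin λ, sin φ).
The central angle between the endpoints is δ = arccos(p₁·p₂) ≈ 2.094 rad (120.0°).
Interpolate at f = 3/5 with slerp weights a = sin((1−f)δ)/sin δ ≈ 0.858, b = sin(fδ)/sin δ ≈ 1.098.
p = a·p₁ + b·p₂ ≈ (-0.155, -0.268, -0.951); φ = arcsin(p_z) ≈ -72.00°, λ = atan2(p_y, p_x) ≈ -120.00°.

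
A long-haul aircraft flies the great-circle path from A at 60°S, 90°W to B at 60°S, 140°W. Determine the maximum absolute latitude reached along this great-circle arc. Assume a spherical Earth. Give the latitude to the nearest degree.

The great circle lies in the plane with unit normal n̂ = (p₁ × p₂)/|p₁ × p₂|.
Here n̂_z ≈ -0.464; the vertex latitude is φ_max = arccos|n̂_z| ≈ 62.4°.
Check via Clairaut: cos φ_max = |cos φ₁| · sin C = cos(60.0°)·sin(112.0°) ≈ 0.464, again giving ≈ 62.4°.

≈ 62°S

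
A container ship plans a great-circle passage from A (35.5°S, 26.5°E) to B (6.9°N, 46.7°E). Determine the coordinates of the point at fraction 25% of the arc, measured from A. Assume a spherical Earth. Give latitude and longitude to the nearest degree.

From cos δ = sin φ₁ sin φ₂ + cos φ₁ cos φ₂ cos Δλ, the central angle is δ ≈ 0.811 rad (46.5°).
Interpolate at f = 0.25 with slerp weights a = sin((1−f)δ)/sin δ ≈ 0.788, b = sin(fδ)/sin δ ≈ 0.278.
p = a·p₁ + b·p₂ ≈ (0.763, 0.487, -0.424); φ = arcsin(p_z) ≈ -25.11°, λ = atan2(p_y, p_x) ≈ 32.54°.

≈ (25°S, 33°E)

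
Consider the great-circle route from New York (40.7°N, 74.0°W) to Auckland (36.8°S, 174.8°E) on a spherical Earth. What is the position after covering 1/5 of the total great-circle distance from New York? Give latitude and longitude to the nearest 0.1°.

The haversine formula gives a central angle δ ≈ 2.227 rad (127.6°) between the endpoints.
Interpolate at f = 1/5 with slerp weights a = sin((1−f)δ)/sin δ ≈ 1.234, b = sin(fδ)/sin δ ≈ 0.544.
p = a·p₁ + b·p₂ ≈ (-0.176, -0.860, 0.479); φ = arcsin(p_z) ≈ 28.63°, λ = atan2(p_y, p_x) ≈ -101.55°.

≈ (28.6°N, 101.5°W)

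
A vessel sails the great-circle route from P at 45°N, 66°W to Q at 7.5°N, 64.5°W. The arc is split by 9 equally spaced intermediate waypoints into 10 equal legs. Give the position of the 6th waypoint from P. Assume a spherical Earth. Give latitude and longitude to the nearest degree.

≈ 23°N, 65°W

Convert each endpoint to a unit vector on the sphere (x = cos φ cos λ, y = cos φ sin λ, z = sin φ).
The central angle between the endpoints is δ = arccos(p₁·p₂) ≈ 0.655 rad (37.5°).
Interpolate at f = 6/10 with slerp weights a = sin((1−f)δ)/sin δ ≈ 0.425, b = sin(fδ)/sin δ ≈ 0.629.
p = a·p₁ + b·p₂ ≈ (0.391, -0.837, 0.383); φ = arcsin(p_z) ≈ 22.50°, λ = atan2(p_y, p_x) ≈ -64.99°.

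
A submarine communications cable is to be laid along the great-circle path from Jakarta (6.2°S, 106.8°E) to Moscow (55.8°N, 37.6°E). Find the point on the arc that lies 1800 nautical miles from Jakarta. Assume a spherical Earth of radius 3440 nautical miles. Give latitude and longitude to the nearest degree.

≈ 19°N, 91°E

Convert each endpoint to a unit vector on the sphere (x = cos φ cos λ, y = cos φ sin λ, z = sin φ).
The central angle between the endpoints is δ = arccos(p₁·p₂) ≈ 1.461 rad (83.7°). The total great-circle distance is δ·R ≈ 1.461 × 3440 ≈ 5027 nmi, so the target fraction is f = 1800/5027 ≈ 0.358.
Interpolate at f ≈ 0.358 with slerp weights a = sin((1−f)δ)/sin δ ≈ 0.811, b = sin(fδ)/sin δ ≈ 0.503.
p = a·p₁ + b·p₂ ≈ (-0.009, 0.945, 0.328); φ = arcsin(p_z) ≈ 19.16°, λ = atan2(p_y, p_x) ≈ 90.56°.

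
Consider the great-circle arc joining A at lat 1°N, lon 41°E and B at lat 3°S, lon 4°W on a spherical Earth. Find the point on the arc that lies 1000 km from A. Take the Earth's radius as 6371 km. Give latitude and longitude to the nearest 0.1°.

Convert each endpoint to a unit vector on the sphere (x = cos φ cos λ, y = cos φ sin λ, z = sin φ).
The central angle between the endpoints is δ = arccos(p₁·p₂) ≈ 0.788 rad (45.2°). The total great-circle distance is δ·R ≈ 0.788 × 6371 ≈ 5022 km, so the target fraction is f = 1000/5022 ≈ 0.199.
Interpolate at f ≈ 0.199 with slerp weights a = sin((1−f)δ)/sin δ ≈ 0.832, b = sin(fδ)/sin δ ≈ 0.220.
p = a·p₁ + b·p₂ ≈ (0.848, 0.531, 0.003); φ = arcsin(p_z) ≈ 0.17°, λ = atan2(p_y, p_x) ≈ 32.04°.

≈ lat 0.2°N, lon 32.0°E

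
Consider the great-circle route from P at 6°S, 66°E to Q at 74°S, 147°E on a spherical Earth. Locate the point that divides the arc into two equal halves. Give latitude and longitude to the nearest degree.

≈ 45°S, 81°E

Convert each endpoint to a unit vector on the sphere (x = cos φ cos λ, y = cos φ sin λ, z = sin φ).
The central angle between the endpoints is δ = arccos(p₁·p₂) ≈ 1.427 rad (81.8°).
Interpolate at f = 1/2 with slerp weights a = sin((1−f)δ)/sin δ ≈ 0.661, b = sin(fδ)/sin δ ≈ 0.661.
p = a·p₁ + b·p₂ ≈ (0.115, 0.700, -0.705); φ = arcsin(p_z) ≈ -44.81°, λ = atan2(p_y, p_x) ≈ 80.70°.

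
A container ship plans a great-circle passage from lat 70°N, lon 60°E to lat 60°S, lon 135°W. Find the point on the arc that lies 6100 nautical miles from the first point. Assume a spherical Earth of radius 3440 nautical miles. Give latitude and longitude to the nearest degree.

≈ lat 4°N, lon 159°W

From cos δ = sin φ₁ sin φ₂ + cos φ₁ cos φ₂ cos Δλ, the central angle is δ ≈ 2.936 rad (168.2°). The total great-circle distance is δ·R ≈ 2.936 × 3440 ≈ 10101 nmi, so the target fraction is f = 6100/10101 ≈ 0.604.
Interpolate at f ≈ 0.604 with slerp weights a = sin((1−f)δ)/sin δ ≈ 4.501, b = sin(fδ)/sin δ ≈ 4.803.
p = a·p₁ + b·p₂ ≈ (-0.928, -0.365, 0.070); φ = arcsin(p_z) ≈ 4.01°, λ = atan2(p_y, p_x) ≈ -158.54°.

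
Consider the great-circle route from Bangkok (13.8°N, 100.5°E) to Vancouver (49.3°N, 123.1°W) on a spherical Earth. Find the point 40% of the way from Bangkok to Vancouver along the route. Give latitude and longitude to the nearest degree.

Write both endpoints as unit vectors p₁, p₂ with components (cos φ cos λ, cos φ sin λ, sin φ).
The central angle between the endpoints is δ = arccos(p₁·p₂) ≈ 1.852 rad (106.1°).
Interpolate at f = 0.40 with slerp weights a = sin((1−f)δ)/sin δ ≈ 0.933, b = sin(fδ)/sin δ ≈ 0.703.
p = a·p₁ + b·p₂ ≈ (-0.415, 0.507, 0.755); φ = arcsin(p_z) ≈ 49.04°, λ = atan2(p_y, p_x) ≈ 129.32°.

≈ 49°N, 129°E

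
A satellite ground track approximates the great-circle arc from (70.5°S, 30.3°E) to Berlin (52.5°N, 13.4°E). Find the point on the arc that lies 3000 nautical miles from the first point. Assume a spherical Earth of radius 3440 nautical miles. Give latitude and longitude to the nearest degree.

≈ (21°S, 20°E)

Write both endpoints as unit vectors p₁, p₂ with components (cos φ cos λ, cos φ sin λ, sin φ).
The central angle between the endpoints is δ = arccos(p₁·p₂) ≈ 2.157 rad (123.6°). The total great-circle distance is δ·R ≈ 2.157 × 3440 ≈ 7421 nmi, so the target fraction is f = 3000/7421 ≈ 0.404.
Interpolate at f ≈ 0.404 with slerp weights a = sin((1−f)δ)/sin δ ≈ 1.152, b = sin(fδ)/sin δ ≈ 0.919.
p = a·p₁ + b·p₂ ≈ (0.876, 0.324, -0.357); φ = arcsin(p_z) ≈ -20.89°, λ = atan2(p_y, p_x) ≈ 20.27°.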